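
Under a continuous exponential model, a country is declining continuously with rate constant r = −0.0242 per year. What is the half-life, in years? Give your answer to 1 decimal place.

half-life = ln(2) / |r| = 0.69315 / 0.0242

half-life ≈ 28.6 years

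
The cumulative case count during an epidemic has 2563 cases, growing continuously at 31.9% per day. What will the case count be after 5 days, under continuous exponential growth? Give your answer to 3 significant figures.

P(5) = 2563 · e^(0.319·5) = 2563 · e^(1.595)
= 2563 · 4.92833 ≈ 12631.31

≈ 12,600 cases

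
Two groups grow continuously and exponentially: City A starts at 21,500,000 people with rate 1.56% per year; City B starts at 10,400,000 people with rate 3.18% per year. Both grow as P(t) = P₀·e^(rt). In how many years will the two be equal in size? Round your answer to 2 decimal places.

21500000·e^(0.0156t) = 10400000·e^(0.0318t)
21500000/10400000 = e^((0.0318 − 0.0156)t) → ln(2.06731) = 0.0162·t
t = 0.72625 / 0.0162

t ≈ 44.83 years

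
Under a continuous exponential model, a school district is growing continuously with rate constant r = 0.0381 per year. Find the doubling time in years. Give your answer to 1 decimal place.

doubling time ≈ 18.2 years

doubling time = ln(2) / |r| = 0.69315 / 0.0381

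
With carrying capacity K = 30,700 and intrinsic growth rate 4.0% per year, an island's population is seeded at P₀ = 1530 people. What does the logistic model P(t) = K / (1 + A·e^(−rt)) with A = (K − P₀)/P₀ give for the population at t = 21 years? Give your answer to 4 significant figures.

≈ 3,326 people

A = (30700 − 1530)/1530 = 19.06536
P(21) = 30700 / (1 + 19.06536·e^(−0.04·21)) = 30700 / (1 + 19.06536·0.431711)
= 30700 / 9.23072 ≈ 3325.85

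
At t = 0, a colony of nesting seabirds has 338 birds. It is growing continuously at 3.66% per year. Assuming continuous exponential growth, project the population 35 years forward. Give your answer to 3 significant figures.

≈ 1,220 birds

P(35) = 338 · e^(0.0366·35) = 338 · e^(1.281)
= 338 · 3.60024 ≈ 1216.88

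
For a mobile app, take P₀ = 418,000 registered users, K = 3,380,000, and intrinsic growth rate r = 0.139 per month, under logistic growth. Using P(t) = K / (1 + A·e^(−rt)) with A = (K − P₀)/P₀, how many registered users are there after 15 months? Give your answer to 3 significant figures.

≈ 1,800,000 registered users

A = (3380000 − 418000)/418000 = 7.08612
P(15) = 3380000 / (1 + 7.08612·e^(−0.139·15)) = 3380000 / (1 + 7.08612·0.124307)
= 3380000 / 1.88086 ≈ 1797054.38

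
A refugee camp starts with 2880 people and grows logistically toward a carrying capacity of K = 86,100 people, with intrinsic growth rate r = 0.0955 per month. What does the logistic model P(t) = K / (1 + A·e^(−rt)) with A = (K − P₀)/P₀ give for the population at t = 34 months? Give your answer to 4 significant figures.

A = (86100 − 2880)/2880 = 28.89583
P(34) = 86100 / (1 + 28.89583·e^(−0.0955·34)) = 86100 / (1 + 28.89583·0.038891)
= 86100 / 2.12378 ≈ 40540.94

≈ 40,540 people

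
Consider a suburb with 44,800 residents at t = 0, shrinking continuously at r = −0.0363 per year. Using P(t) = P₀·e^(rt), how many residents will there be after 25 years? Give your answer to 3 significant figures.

P(25) = 44800 · e^(-0.0363·25) = 44800 · e^(-0.9075)
= 44800 · 0.40353 ≈ 18078.22

≈ 18,100 residents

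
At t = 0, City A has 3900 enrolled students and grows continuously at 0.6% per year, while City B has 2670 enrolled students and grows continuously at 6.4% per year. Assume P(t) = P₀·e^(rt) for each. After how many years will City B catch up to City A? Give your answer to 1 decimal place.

t ≈ 6.5 years

3900·e^(0.006t) = 2670·e^(0.064t)
3900/2670 = e^((0.064 − 0.006)t) → ln(1.46067) = 0.058·t
t = 0.3789 / 0.058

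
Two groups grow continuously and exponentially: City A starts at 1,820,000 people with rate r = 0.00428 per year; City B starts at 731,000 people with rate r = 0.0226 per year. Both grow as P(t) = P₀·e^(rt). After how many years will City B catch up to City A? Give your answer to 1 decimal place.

t ≈ 49.8 years

1820000·e^(0.00428t) = 731000·e^(0.0226t)
1820000/731000 = e^((0.0226 − 0.00428)t) → ln(2.48974) = 0.01832·t
t = 0.91218 / 0.01832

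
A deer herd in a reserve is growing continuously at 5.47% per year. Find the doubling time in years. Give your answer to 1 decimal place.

doubling time ≈ 12.7 years

doubling time = ln(2) / |r| = 0.69315 / 0.0547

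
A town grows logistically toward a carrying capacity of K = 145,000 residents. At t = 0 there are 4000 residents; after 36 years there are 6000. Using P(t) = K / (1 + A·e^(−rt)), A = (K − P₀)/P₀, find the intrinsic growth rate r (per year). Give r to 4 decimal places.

r ≈ 0.0117 per year

A = (145000 − 4000)/4000 = 35.25
6000 = 145000/(1 + 35.25·e^(−r·36)) → e^(−36r) = (24.16667 − 1)/35.25 = 0.65721
r = −ln(0.65721)/36 = 0.41975/36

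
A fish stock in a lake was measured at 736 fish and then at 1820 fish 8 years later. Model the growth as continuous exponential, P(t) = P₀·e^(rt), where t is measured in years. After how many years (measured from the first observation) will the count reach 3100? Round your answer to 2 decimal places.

t ≈ 12.71 years

r = ln(1820/736) / 8 ≈ 0.11317 per year
t = ln(3100/736) / r = 1.43793 / 0.11317 ≈ 12.706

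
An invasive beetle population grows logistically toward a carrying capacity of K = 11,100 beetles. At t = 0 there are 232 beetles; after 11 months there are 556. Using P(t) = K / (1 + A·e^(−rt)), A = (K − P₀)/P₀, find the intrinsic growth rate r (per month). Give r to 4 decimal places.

A = (11100 − 232)/232 = 46.84483
556 = 11100/(1 + 46.84483·e^(−r·11)) → e^(−11r) = (19.96403 − 1)/46.84483 = 0.404827
r = −ln(0.404827)/11 = 0.9043/11

r ≈ 0.0822 per month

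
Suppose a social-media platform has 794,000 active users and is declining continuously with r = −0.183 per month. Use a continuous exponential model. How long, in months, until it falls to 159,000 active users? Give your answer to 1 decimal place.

159000 = 794000 · e^(-0.183·t)
t = ln(159000/794000) / -0.183 = ln(0.20025) / -0.183 = -1.60818 / -0.183

t ≈ 8.8 months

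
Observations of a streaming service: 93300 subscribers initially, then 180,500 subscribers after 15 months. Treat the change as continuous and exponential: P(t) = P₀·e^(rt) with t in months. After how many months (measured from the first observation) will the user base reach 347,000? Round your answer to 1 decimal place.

t ≈ 29.9 months

r = ln(180500/93300) / 15 ≈ 0.043994 per month
t = ln(347000/93300) / r = 1.3135 / 0.043994 ≈ 29.856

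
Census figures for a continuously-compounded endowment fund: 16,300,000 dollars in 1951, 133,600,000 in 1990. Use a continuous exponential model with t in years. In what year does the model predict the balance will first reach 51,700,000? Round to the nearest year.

r = ln(133600000/16300000) / 39 = 2.10369/39 ≈ 0.053941 per year
t = ln(51700000/16300000) / r = 1.15429/0.053941 ≈ 21.4 years after 1951

year 1972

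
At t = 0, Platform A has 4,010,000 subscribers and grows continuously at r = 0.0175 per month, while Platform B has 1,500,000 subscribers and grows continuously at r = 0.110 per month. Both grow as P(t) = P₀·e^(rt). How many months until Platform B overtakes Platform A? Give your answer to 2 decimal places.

4010000·e^(0.0175t) = 1500000·e^(0.11t)
4010000/1500000 = e^((0.11 − 0.0175)t) → ln(2.67333) = 0.0925·t
t = 0.98333 / 0.0925

t ≈ 10.63 months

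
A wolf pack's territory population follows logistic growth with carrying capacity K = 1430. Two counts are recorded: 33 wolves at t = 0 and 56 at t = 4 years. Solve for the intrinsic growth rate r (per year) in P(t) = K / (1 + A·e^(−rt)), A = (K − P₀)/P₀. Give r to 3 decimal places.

r ≈ 0.136 per year

A = (1430 − 33)/33 = 42.33333
56 = 1430/(1 + 42.33333·e^(−r·4)) → e^(−4r) = (25.53571 − 1)/42.33333 = 0.579584
r = −ln(0.579584)/4 = 0.54545/4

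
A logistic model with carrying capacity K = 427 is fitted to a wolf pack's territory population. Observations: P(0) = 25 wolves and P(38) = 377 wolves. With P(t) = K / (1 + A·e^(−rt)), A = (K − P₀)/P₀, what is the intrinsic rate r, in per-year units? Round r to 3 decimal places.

A = (427 − 25)/25 = 16.08
377 = 427/(1 + 16.08·e^(−r·38)) → e^(−38r) = (1.13263 − 1)/16.08 = 0.008248
r = −ln(0.008248)/38 = 4.7978/38

r ≈ 0.126 per year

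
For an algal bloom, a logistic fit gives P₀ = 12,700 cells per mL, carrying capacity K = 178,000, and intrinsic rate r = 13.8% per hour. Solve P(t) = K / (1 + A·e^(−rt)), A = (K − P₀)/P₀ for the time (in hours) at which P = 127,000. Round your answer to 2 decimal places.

t ≈ 25.21 hours

A = (178000 − 12700)/12700 = 13.01575
127000 = 178000/(1 + 13.01575·e^(−0.138t)) → 1 + 13.01575·e^(−0.138t) = 1.40157
e^(−0.138t) = 0.030853 → t = ln(32.41176)/0.138 = 3.47852/0.138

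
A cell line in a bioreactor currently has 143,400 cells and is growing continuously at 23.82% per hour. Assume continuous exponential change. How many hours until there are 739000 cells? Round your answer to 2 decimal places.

t ≈ 6.88 hours

739000 = 143400 · e^(0.2382·t)
t = ln(739000/143400) / 0.2382 = ln(5.15342) / 0.2382 = 1.63966 / 0.2382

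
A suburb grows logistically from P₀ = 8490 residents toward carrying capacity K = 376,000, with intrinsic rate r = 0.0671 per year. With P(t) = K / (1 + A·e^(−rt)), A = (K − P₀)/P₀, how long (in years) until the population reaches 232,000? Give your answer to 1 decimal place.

A = (376000 − 8490)/8490 = 43.2874
232000 = 376000/(1 + 43.2874·e^(−0.0671t)) → 1 + 43.2874·e^(−0.0671t) = 1.62069
e^(−0.0671t) = 0.014339 → t = ln(69.74081)/0.0671 = 4.24479/0.0671

t ≈ 63.3 years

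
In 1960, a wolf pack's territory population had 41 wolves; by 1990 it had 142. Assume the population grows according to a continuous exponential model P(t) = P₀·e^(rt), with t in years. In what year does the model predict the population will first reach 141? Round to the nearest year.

r = ln(142/41) / 30 = 1.24225/30 ≈ 0.041408 per year
t = ln(141/41) / r = 1.23519/0.041408 ≈ 29.83 years after 1960

year 1990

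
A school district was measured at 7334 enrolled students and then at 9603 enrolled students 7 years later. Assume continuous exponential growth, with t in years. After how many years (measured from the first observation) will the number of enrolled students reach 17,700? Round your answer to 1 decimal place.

r = ln(9603/7334) / 7 ≈ 0.038508 per year
t = ln(17700/7334) / r = 0.88104 / 0.038508 ≈ 22.88

t ≈ 22.9 years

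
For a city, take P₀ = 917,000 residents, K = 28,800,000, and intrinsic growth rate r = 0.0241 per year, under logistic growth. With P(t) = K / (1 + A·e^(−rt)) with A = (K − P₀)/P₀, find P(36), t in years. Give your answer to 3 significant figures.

A = (28800000 − 917000)/917000 = 30.40676
P(36) = 28800000 / (1 + 30.40676·e^(−0.0241·36)) = 28800000 / (1 + 30.40676·0.419958)
= 28800000 / 13.76957 ≈ 2091568.59

≈ 2,090,000 residents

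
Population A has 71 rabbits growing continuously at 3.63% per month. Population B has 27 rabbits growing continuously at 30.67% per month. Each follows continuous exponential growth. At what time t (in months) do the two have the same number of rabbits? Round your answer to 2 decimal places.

t ≈ 3.58 months

71·e^(0.0363t) = 27·e^(0.3067t)
71/27 = e^((0.3067 − 0.0363)t) → ln(2.62963) = 0.2704·t
t = 0.96684 / 0.2704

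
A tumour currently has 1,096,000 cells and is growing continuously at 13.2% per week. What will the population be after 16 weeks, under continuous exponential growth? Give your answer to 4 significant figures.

P(16) = 1096000 · e^(0.132·16) = 1096000 · e^(2.112)
= 1096000 · 8.26475 ≈ 9058170.69

≈ 9,058,000 cells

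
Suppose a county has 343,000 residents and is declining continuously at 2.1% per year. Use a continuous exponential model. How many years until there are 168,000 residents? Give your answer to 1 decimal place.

t ≈ 34.0 years

168000 = 343000 · e^(-0.021·t)
t = ln(168000/343000) / -0.021 = ln(0.4898) / -0.021 = -0.71377 / -0.021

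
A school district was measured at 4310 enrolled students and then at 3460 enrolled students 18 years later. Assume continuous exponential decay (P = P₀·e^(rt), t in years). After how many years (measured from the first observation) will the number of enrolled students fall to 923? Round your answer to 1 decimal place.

t ≈ 126.3 years

r = ln(3460/4310) / 18 ≈ -0.012204 per year
t = ln(923/4310) / r = -1.54106 / -0.012204 ≈ 126.277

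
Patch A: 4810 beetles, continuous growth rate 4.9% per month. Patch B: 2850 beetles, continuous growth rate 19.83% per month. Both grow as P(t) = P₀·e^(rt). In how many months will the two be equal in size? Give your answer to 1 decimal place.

t ≈ 3.5 months

4810·e^(0.049t) = 2850·e^(0.1983t)
4810/2850 = e^((0.1983 − 0.049)t) → ln(1.68772) = 0.1493·t
t = 0.52338 / 0.1493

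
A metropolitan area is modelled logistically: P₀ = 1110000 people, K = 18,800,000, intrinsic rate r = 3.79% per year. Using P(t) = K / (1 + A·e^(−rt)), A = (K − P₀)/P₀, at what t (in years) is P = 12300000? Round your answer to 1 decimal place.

A = (18800000 − 1110000)/1110000 = 15.93694
12300000 = 18800000/(1 + 15.93694·e^(−0.0379t)) → 1 + 15.93694·e^(−0.0379t) = 1.52846
e^(−0.0379t) = 0.033159 → t = ln(30.15759)/0.0379 = 3.40644/0.0379

t ≈ 89.9 years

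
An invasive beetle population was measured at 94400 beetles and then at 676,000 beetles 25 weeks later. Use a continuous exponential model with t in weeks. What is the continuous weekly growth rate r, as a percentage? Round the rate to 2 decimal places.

676000 = 94400 · e^(r·25)
e^(25r) = 676000/94400 = 7.16102
r = ln(7.16102) / 25 = 1.96865 / 25

r ≈ 7.87% per week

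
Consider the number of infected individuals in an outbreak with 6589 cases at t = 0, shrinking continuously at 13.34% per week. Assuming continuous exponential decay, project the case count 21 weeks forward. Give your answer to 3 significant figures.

≈ 400 cases

P(21) = 6589 · e^(-0.1334·21) = 6589 · e^(-2.8014)
= 6589 · 0.06072 ≈ 400.12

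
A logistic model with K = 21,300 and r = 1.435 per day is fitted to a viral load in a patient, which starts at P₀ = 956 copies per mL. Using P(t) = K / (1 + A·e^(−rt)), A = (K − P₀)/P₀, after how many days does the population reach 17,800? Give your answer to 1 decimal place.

A = (21300 − 956)/956 = 21.28033
17800 = 21300/(1 + 21.28033·e^(−1.435t)) → 1 + 21.28033·e^(−1.435t) = 1.19663
e^(−1.435t) = 0.00924 → t = ln(108.2257)/1.435 = 4.68422/1.435

t ≈ 3.3 days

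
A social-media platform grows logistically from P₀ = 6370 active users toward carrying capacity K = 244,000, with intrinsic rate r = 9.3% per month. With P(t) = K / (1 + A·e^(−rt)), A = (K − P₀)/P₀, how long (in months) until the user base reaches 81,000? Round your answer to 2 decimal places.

A = (244000 − 6370)/6370 = 37.30455
81000 = 244000/(1 + 37.30455·e^(−0.093t)) → 1 + 37.30455·e^(−0.093t) = 3.01235
e^(−0.093t) = 0.053944 → t = ln(18.53785)/0.093 = 2.91981/0.093

t ≈ 31.40 months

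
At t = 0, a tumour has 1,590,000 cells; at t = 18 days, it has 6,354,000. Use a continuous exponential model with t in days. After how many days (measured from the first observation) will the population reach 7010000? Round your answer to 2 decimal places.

r = ln(6354000/1590000) / 18 ≈ 0.076964 per day
t = ln(7010000/1590000) / r = 1.4836 / 0.076964 ≈ 19.277

t ≈ 19.28 days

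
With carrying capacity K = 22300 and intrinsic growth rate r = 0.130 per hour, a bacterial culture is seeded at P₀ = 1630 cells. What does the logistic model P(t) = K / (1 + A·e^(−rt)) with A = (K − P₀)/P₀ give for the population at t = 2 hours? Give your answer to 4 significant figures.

≈ 2,069 cells

A = (22300 − 1630)/1630 = 12.68098
P(2) = 22300 / (1 + 12.68098·e^(−0.13·2)) = 22300 / (1 + 12.68098·0.771052)
= 22300 / 10.77769 ≈ 2069.09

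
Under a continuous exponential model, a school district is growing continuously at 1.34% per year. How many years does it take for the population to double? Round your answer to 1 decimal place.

doubling time = ln(2) / |r| = 0.69315 / 0.0134

doubling time ≈ 51.7 years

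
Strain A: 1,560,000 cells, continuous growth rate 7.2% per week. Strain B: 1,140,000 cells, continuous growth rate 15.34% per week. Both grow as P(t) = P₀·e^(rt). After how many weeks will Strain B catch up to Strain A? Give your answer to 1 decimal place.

1560000·e^(0.072t) = 1140000·e^(0.1534t)
1560000/1140000 = e^((0.1534 − 0.072)t) → ln(1.36842) = 0.0814·t
t = 0.31366 / 0.0814

t ≈ 3.9 weeks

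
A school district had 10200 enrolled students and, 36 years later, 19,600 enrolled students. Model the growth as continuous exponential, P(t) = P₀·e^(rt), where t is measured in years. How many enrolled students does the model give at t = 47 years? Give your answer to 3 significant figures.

r = ln(19600/10200) / 36 ≈ 0.018143 per year
P(47) = 10200 · e^(0.018143·47) = 10200 · 2.346 ≈ 23929.23

≈ 23,900 enrolled students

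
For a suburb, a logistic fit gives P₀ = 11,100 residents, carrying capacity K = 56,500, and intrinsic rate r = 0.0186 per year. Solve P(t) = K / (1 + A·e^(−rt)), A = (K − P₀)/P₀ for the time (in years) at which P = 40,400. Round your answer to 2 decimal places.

A = (56500 − 11100)/11100 = 4.09009
40400 = 56500/(1 + 4.09009·e^(−0.0186t)) → 1 + 4.09009·e^(−0.0186t) = 1.39851
e^(−0.0186t) = 0.097434 → t = ln(10.26333)/0.0186 = 2.32858/0.0186

t ≈ 125.19 years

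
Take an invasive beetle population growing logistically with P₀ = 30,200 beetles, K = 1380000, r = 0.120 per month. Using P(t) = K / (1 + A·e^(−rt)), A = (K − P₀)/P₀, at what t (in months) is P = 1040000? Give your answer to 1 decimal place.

A = (1380000 − 30200)/30200 = 44.69536
1040000 = 1380000/(1 + 44.69536·e^(−0.12t)) → 1 + 44.69536·e^(−0.12t) = 1.32692
e^(−0.12t) = 0.007314 → t = ln(136.71523)/0.12 = 4.9179/0.12

t ≈ 41.0 months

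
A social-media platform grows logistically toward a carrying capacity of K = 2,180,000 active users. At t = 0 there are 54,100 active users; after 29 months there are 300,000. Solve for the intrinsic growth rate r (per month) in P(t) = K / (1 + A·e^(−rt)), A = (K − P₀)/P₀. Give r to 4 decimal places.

r ≈ 0.0633 per month

A = (2180000 − 54100)/54100 = 39.29575
300000 = 2180000/(1 + 39.29575·e^(−r·29)) → e^(−29r) = (7.26667 − 1)/39.29575 = 0.159474
r = −ln(0.159474)/29 = 1.83587/29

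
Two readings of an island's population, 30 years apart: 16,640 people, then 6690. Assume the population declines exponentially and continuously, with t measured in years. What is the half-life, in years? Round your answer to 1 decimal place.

half-life ≈ 22.8 years

r = ln(6690/16640) / 30 = ln(0.40204) / 30 ≈ -0.030373 per year
half-life = ln 2 / |r| = 0.69315 / 0.030373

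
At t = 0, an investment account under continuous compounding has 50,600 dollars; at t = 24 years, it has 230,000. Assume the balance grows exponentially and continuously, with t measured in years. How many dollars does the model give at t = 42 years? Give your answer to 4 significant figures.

r = ln(230000/50600) / 24 ≈ 0.063089 per year
P(42) = 50600 · e^(0.063089·42) = 50600 · 14.15013 ≈ 715996.38

≈ 716,000 dollars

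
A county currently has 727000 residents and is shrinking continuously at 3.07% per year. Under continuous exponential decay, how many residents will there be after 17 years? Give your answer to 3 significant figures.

P(17) = 727000 · e^(-0.0307·17) = 727000 · e^(-0.5219)
= 727000 · 0.59339 ≈ 431396.01

≈ 431,000 residents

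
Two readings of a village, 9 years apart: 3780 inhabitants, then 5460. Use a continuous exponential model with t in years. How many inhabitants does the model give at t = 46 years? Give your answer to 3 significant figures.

r = ln(5460/3780) / 9 ≈ 0.040858 per year
P(46) = 3780 · e^(0.040858·46) = 3780 · 6.55011 ≈ 24759.42

≈ 24,800 inhabitants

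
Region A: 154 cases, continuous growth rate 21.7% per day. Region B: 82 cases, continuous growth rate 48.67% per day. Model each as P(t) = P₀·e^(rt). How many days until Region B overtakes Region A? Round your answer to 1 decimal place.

154·e^(0.217t) = 82·e^(0.4867t)
154/82 = e^((0.4867 − 0.217)t) → ln(1.87805) = 0.2697·t
t = 0.63023 / 0.2697

t ≈ 2.3 days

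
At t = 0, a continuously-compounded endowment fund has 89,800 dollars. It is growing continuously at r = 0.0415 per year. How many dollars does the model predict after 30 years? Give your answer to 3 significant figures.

P(30) = 89800 · e^(0.0415·30) = 89800 · e^(1.245)
= 89800 · 3.47293 ≈ 311869.54

≈ 312,000 dollars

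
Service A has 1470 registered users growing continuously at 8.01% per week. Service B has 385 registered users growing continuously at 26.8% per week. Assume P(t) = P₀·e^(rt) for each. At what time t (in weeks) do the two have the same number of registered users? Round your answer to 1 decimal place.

t ≈ 7.1 weeks

1470·e^(0.0801t) = 385·e^(0.268t)
1470/385 = e^((0.268 − 0.0801)t) → ln(3.81818) = 0.1879·t
t = 1.33977 / 0.1879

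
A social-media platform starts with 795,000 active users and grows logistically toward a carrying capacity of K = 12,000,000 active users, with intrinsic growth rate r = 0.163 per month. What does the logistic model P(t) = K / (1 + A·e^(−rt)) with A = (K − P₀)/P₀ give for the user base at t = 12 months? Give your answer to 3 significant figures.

≈ 4,010,000 active users

A = (12000000 − 795000)/795000 = 14.09434
P(12) = 12000000 / (1 + 14.09434·e^(−0.163·12)) = 12000000 / (1 + 14.09434·0.141423)
= 12000000 / 2.99326 ≈ 4009002.14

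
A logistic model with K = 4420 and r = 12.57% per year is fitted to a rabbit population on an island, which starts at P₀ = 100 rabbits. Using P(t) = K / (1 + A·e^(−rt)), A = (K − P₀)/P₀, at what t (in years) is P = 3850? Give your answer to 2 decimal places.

t ≈ 45.16 years

A = (4420 − 100)/100 = 43.2
3850 = 4420/(1 + 43.2·e^(−0.1257t)) → 1 + 43.2·e^(−0.1257t) = 1.14805
e^(−0.1257t) = 0.003427 → t = ln(291.78947)/0.1257 = 5.67603/0.1257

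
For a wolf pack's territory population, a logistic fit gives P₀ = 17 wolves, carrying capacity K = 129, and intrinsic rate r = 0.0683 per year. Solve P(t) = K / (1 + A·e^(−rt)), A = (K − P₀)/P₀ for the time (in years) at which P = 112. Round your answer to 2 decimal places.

t ≈ 55.21 years

A = (129 − 17)/17 = 6.58824
112 = 129/(1 + 6.58824·e^(−0.0683t)) → 1 + 6.58824·e^(−0.0683t) = 1.15179
e^(−0.0683t) = 0.023039 → t = ln(43.40484)/0.0683 = 3.77057/0.0683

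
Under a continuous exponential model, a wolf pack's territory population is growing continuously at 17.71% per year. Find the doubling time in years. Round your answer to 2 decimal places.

doubling time = ln(2) / |r| = 0.69315 / 0.1771

doubling time ≈ 3.91 years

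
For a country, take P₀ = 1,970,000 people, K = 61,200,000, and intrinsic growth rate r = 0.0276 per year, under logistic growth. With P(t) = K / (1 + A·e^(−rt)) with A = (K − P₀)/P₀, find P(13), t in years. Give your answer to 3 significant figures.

A = (61200000 − 1970000)/1970000 = 30.06599
P(13) = 61200000 / (1 + 30.06599·e^(−0.0276·13)) = 61200000 / (1 + 30.06599·0.698514)
= 61200000 / 22.00152 ≈ 2781626.5

≈ 2,780,000 people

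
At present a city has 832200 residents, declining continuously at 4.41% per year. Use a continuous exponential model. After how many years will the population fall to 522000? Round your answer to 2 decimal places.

t ≈ 10.58 years

522000 = 832200 · e^(-0.0441·t)
t = ln(522000/832200) / -0.0441 = ln(0.62725) / -0.0441 = -0.46641 / -0.0441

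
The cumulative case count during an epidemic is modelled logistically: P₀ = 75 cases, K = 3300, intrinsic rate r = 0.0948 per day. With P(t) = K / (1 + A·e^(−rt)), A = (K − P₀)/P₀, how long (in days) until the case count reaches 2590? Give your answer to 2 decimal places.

A = (3300 − 75)/75 = 43
2590 = 3300/(1 + 43·e^(−0.0948t)) → 1 + 43·e^(−0.0948t) = 1.27413
e^(−0.0948t) = 0.006375 → t = ln(156.85915)/0.0948 = 5.05535/0.0948

t ≈ 53.33 days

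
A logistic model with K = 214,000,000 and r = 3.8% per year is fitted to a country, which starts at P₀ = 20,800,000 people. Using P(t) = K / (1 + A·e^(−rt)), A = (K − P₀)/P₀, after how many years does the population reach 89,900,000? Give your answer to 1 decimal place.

A = (214000000 − 20800000)/20800000 = 9.28846
89900000 = 214000000/(1 + 9.28846·e^(−0.038t)) → 1 + 9.28846·e^(−0.038t) = 2.38042
e^(−0.038t) = 0.148617 → t = ln(6.72871)/0.038 = 1.90638/0.038

t ≈ 50.2 years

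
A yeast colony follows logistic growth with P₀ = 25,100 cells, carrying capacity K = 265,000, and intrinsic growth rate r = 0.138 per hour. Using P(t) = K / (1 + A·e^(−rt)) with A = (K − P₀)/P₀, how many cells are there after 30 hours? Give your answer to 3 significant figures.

A = (265000 − 25100)/25100 = 9.55777
P(30) = 265000 / (1 + 9.55777·e^(−0.138·30)) = 265000 / (1 + 9.55777·0.015923)
= 265000 / 1.15219 ≈ 229997.4

≈ 230,000 cells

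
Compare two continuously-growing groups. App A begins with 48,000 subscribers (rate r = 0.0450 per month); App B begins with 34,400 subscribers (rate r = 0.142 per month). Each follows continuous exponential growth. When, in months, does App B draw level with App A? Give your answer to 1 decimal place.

t ≈ 3.4 months

48000·e^(0.045t) = 34400·e^(0.142t)
48000/34400 = e^((0.142 − 0.045)t) → ln(1.39535) = 0.097·t
t = 0.33314 / 0.097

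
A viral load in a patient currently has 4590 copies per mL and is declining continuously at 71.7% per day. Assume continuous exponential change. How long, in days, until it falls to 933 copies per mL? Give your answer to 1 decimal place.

933 = 4590 · e^(-0.717·t)
t = ln(933/4590) / -0.717 = ln(0.20327) / -0.717 = -1.59323 / -0.717

t ≈ 2.2 days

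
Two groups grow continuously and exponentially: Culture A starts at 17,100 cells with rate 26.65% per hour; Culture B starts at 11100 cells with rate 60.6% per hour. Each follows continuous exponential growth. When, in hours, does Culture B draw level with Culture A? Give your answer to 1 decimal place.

17100·e^(0.2665t) = 11100·e^(0.606t)
17100/11100 = e^((0.606 − 0.2665)t) → ln(1.54054) = 0.3395·t
t = 0.43213 / 0.3395

t ≈ 1.3 hours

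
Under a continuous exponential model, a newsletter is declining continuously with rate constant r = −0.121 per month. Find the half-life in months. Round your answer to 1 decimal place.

half-life = ln(2) / |r| = 0.69315 / 0.121

half-life ≈ 5.7 months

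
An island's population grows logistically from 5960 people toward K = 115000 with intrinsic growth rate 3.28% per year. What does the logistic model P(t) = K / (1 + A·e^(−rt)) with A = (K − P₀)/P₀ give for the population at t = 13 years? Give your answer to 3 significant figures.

A = (115000 − 5960)/5960 = 18.2953
P(13) = 115000 / (1 + 18.2953·e^(−0.0328·13)) = 115000 / (1 + 18.2953·0.652855)
= 115000 / 12.94418 ≈ 8884.3

≈ 8,880 people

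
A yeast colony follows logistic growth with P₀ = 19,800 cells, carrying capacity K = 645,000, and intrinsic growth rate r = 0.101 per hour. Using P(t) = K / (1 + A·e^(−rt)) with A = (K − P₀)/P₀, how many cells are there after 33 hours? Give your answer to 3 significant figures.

A = (645000 − 19800)/19800 = 31.57576
P(33) = 645000 / (1 + 31.57576·e^(−0.101·33)) = 645000 / (1 + 31.57576·0.035686)
= 645000 / 2.12681 ≈ 303271.25

≈ 303,000 cells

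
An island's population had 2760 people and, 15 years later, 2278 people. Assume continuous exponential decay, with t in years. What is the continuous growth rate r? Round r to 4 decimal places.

2278 = 2760 · e^(r·15)
e^(15r) = 2278/2760 = 0.82536
r = ln(0.82536) / 15 = -0.19193 / 15

r ≈ -0.0128 per year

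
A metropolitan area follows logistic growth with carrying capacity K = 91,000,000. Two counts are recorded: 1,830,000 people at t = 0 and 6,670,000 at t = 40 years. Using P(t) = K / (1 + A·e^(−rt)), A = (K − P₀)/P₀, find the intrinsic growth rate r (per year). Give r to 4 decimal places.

A = (91000000 − 1830000)/1830000 = 48.72678
6670000 = 91000000/(1 + 48.72678·e^(−r·40)) → e^(−40r) = (13.64318 − 1)/48.72678 = 0.259471
r = −ln(0.259471)/40 = 1.34911/40

r ≈ 0.0337 per year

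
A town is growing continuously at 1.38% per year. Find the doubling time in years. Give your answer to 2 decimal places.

doubling time = ln(2) / |r| = 0.69315 / 0.0138

doubling time ≈ 50.23 years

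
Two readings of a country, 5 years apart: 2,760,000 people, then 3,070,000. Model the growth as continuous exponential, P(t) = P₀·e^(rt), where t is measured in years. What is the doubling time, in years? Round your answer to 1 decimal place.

doubling time ≈ 32.6 years

r = ln(3070000/2760000) / 5 = ln(1.11232) / 5 ≈ 0.021289 per year
doubling time = ln 2 / |r| = 0.69315 / 0.021289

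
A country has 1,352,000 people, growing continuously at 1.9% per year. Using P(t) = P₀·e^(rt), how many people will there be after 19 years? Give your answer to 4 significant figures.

P(19) = 1352000 · e^(0.019·19) = 1352000 · e^(0.361)
= 1352000 · 1.43476 ≈ 1939800.2

≈ 1,940,000 people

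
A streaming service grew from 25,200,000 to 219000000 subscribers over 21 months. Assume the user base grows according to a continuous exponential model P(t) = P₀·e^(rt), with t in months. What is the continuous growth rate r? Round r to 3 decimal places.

219000000 = 25200000 · e^(r·21)
e^(21r) = 219000000/25200000 = 8.69048
r = ln(8.69048) / 21 = 2.16223 / 21

r ≈ 0.103 per month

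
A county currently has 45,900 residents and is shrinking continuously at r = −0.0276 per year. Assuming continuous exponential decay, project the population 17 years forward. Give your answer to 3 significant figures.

P(17) = 45900 · e^(-0.0276·17) = 45900 · e^(-0.4692)
= 45900 · 0.6255 ≈ 28710.56

≈ 28,700 residents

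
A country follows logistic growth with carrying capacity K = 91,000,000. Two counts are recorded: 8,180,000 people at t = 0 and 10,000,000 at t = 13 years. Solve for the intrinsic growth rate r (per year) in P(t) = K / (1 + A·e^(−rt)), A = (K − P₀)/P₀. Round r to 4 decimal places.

A = (91000000 − 8180000)/8180000 = 10.12469
10000000 = 91000000/(1 + 10.12469·e^(−r·13)) → e^(−13r) = (9.1 − 1)/10.12469 = 0.800024
r = −ln(0.800024)/13 = 0.22311/13

r ≈ 0.0172 per year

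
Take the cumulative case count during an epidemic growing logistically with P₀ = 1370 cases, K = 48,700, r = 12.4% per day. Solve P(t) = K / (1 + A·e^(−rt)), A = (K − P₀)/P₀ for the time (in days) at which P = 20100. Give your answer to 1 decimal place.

t ≈ 25.7 days

A = (48700 − 1370)/1370 = 34.54745
20100 = 48700/(1 + 34.54745·e^(−0.124t)) → 1 + 34.54745·e^(−0.124t) = 2.42289
e^(−0.124t) = 0.041186 → t = ln(24.27985)/0.124 = 3.18965/0.124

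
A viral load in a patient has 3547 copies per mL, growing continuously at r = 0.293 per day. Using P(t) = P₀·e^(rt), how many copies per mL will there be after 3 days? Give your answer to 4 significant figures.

P(3) = 3547 · e^(0.293·3) = 3547 · e^(0.879)
= 3547 · 2.40849 ≈ 8542.91

≈ 8,543 copies per mL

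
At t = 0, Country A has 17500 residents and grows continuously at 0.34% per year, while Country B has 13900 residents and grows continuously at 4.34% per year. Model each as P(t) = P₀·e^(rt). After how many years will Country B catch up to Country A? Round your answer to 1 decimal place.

17500·e^(0.0034t) = 13900·e^(0.0434t)
17500/13900 = e^((0.0434 − 0.0034)t) → ln(1.25899) = 0.04·t
t = 0.23031 / 0.04

t ≈ 5.8 years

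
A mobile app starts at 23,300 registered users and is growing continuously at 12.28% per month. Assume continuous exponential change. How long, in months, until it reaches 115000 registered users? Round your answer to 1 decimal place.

t ≈ 13.0 months

115000 = 23300 · e^(0.1228·t)
t = ln(115000/23300) / 0.1228 = ln(4.93562) / 0.1228 = 1.59648 / 0.1228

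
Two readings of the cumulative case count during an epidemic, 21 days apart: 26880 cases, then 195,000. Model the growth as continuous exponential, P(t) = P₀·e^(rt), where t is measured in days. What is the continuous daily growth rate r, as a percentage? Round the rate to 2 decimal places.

r ≈ 9.44% per day

195000 = 26880 · e^(r·21)
e^(21r) = 195000/26880 = 7.25446
r = ln(7.25446) / 21 = 1.98162 / 21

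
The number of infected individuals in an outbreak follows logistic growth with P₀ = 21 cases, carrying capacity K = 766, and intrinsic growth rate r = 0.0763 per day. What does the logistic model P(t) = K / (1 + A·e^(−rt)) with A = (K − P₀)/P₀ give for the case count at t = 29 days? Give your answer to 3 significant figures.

A = (766 − 21)/21 = 35.47619
P(29) = 766 / (1 + 35.47619·e^(−0.0763·29)) = 766 / (1 + 35.47619·0.109405)
= 766 / 4.88127 ≈ 156.93

≈ 157 cases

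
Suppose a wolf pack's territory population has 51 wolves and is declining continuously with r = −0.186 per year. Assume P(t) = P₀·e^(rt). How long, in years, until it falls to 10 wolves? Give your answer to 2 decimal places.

t ≈ 8.76 years

10 = 51 · e^(-0.186·t)
t = ln(10/51) / -0.186 = ln(0.19608) / -0.186 = -1.62924 / -0.186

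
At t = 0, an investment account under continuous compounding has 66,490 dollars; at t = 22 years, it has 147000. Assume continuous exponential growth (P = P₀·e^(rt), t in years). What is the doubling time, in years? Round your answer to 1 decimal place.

doubling time ≈ 19.2 years

r = ln(147000/66490) / 22 = ln(2.21086) / 22 ≈ 0.036063 per year
doubling time = ln 2 / |r| = 0.69315 / 0.036063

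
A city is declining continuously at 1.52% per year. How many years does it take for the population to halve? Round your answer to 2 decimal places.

half-life ≈ 45.60 years

half-life = ln(2) / |r| = 0.69315 / 0.0152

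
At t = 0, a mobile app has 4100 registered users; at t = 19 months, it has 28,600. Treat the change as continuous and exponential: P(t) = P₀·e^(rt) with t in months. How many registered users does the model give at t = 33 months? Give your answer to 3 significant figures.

≈ 120,000 registered users

r = ln(28600/4100) / 19 ≈ 0.102233 per month
P(33) = 4100 · e^(0.102233·33) = 4100 · 29.18563 ≈ 119661.07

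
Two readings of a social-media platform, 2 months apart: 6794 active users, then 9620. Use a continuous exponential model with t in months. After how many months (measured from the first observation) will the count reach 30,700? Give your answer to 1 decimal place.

t ≈ 8.7 months

r = ln(9620/6794) / 2 ≈ 0.173902 per month
t = ln(30700/6794) / r = 1.50822 / 0.173902 ≈ 8.673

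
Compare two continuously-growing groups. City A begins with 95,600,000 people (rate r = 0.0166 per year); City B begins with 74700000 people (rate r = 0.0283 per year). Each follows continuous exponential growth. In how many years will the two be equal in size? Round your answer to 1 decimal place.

95600000·e^(0.0166t) = 74700000·e^(0.0283t)
95600000/74700000 = e^((0.0283 − 0.0166)t) → ln(1.27979) = 0.0117·t
t = 0.24669 / 0.0117

t ≈ 21.1 years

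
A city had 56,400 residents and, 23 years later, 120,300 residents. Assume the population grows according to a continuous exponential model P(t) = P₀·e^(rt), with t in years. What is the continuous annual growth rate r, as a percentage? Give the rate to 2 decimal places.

r ≈ 3.29% per year

120300 = 56400 · e^(r·23)
e^(23r) = 120300/56400 = 2.13298
r = ln(2.13298) / 23 = 0.75752 / 23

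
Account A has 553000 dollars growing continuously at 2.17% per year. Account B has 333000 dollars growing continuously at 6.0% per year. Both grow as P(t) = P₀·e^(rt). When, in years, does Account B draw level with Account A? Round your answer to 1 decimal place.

553000·e^(0.0217t) = 333000·e^(0.06t)
553000/333000 = e^((0.06 − 0.0217)t) → ln(1.66066) = 0.0383·t
t = 0.50722 / 0.0383

t ≈ 13.2 years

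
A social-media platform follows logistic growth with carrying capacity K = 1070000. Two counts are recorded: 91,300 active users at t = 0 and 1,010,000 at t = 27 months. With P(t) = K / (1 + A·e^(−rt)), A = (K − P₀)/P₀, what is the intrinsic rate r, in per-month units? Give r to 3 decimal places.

A = (1070000 − 91300)/91300 = 10.71961
1010000 = 1070000/(1 + 10.71961·e^(−r·27)) → e^(−27r) = (1.05941 − 1)/10.71961 = 0.005542
r = −ln(0.005542)/27 = 5.19544/27

r ≈ 0.192 per month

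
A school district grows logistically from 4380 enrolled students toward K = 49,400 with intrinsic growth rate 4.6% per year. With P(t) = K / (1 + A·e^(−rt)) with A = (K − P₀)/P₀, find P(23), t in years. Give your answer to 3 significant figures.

A = (49400 − 4380)/4380 = 10.27854
P(23) = 49400 / (1 + 10.27854·e^(−0.046·23)) = 49400 / (1 + 10.27854·0.347149)
= 49400 / 4.56819 ≈ 10813.91

≈ 10,800 enrolled students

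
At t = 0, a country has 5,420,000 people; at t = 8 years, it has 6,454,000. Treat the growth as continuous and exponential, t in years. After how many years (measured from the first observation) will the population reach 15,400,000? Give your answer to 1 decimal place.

r = ln(6454000/5420000) / 8 ≈ 0.021826 per year
t = ln(15400000/5420000) / r = 1.04427 / 0.021826 ≈ 47.846

t ≈ 47.8 years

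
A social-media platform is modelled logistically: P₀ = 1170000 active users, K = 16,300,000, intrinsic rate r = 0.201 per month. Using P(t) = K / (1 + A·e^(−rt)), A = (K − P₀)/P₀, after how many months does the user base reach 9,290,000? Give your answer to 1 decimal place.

A = (16300000 − 1170000)/1170000 = 12.93162
9290000 = 16300000/(1 + 12.93162·e^(−0.201t)) → 1 + 12.93162·e^(−0.201t) = 1.75457
e^(−0.201t) = 0.058351 → t = ln(17.13763)/0.201 = 2.84128/0.201

t ≈ 14.1 months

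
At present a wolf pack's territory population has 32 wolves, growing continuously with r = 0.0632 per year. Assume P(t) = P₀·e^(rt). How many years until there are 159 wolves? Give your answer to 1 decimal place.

t ≈ 25.4 years

159 = 32 · e^(0.0632·t)
t = ln(159/32) / 0.0632 = ln(4.96875) / 0.0632 = 1.60317 / 0.0632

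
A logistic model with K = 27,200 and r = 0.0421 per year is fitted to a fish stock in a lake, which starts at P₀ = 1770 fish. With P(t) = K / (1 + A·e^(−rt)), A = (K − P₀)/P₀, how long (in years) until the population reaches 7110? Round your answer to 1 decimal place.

A = (27200 − 1770)/1770 = 14.36723
7110 = 27200/(1 + 14.36723·e^(−0.0421t)) → 1 + 14.36723·e^(−0.0421t) = 3.8256
e^(−0.0421t) = 0.19667 → t = ln(5.08467)/0.0421 = 1.62623/0.0421

t ≈ 38.6 years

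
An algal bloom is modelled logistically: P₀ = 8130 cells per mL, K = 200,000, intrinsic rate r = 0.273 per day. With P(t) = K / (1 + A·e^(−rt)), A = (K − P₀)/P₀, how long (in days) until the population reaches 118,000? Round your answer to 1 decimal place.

t ≈ 12.9 days

A = (200000 − 8130)/8130 = 23.60025
118000 = 200000/(1 + 23.60025·e^(−0.273t)) → 1 + 23.60025·e^(−0.273t) = 1.69492
e^(−0.273t) = 0.029445 → t = ln(33.96133)/0.273 = 3.52522/0.273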